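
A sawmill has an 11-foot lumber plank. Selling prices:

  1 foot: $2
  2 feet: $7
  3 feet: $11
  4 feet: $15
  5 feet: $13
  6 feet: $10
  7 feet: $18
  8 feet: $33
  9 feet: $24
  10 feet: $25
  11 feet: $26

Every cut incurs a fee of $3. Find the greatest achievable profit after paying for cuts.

Build v[k] bottom-up: v[k] = max over allowed piece i of (p[i] + v[k−i]) − 3 per cut.
v[1] = 2
v[2] = 7
v[3] = 11
v[4] = 15
v[5] = 15  (first piece 2, then v[3]=11)
v[6] = 19  (first piece 2, then v[4]=15)
v[7] = 23  (first piece 3, then v[4]=15)
v[8] = 33
v[9] = 32  (first piece 1, then v[8]=33)
v[10] = 37  (first piece 2, then v[8]=33)
v[11] = 41  (first piece 3, then v[8]=33)
One optimal plan: pieces 8 + 3 (1 cut) → $44 − $3 = $41.

41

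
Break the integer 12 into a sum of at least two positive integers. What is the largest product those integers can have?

81

Fill prod[k] for k=2..12: at each k try every first piece i and multiply by the better of (k−i) uncut or prod[k−i].
Small cases: prod[2]=1, prod[3]=2, prod[4]=4, prod[5]=6.
prod[6] = 3×max(3,2) = 3×3 = 9
prod[7] = 2×max(5,6) = 2×6 = 12
prod[8] = 2×max(6,9) = 2×9 = 18
prod[9] = 3×max(6,9) = 3×9 = 27
prod[10] = 2×max(8,18) = 2×18 = 36
prod[11] = 2×max(9,27) = 2×27 = 54
prod[12] = 3×max(9,27) = 3×27 = 81
One optimal split: 3 + 3 + 3 + 3; product 3×3×3×3 = 81.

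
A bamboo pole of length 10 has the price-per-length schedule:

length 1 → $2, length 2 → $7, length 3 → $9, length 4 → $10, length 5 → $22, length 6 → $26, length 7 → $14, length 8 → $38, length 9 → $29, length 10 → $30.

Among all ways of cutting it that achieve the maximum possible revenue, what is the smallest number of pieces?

2

Consider every possible first cut. r[k] is the best of p[i]+r[k−i] over all sellable i≤k.
r[1] = 2
r[2] = 7
r[3] = 9  (first piece 1, then r[2]=7)
r[4] = 14  (first piece 2, then r[2]=7)
r[5] = 22
r[6] = 26
r[7] = 29  (first piece 2, then r[5]=22)
r[8] = 38
r[9] = 40  (first piece 1, then r[8]=38)
r[10] = 45  (first piece 2, then r[8]=38)
Maximum revenue is $45.
Now minimize piece count subject to staying optimal: for each k, pieces[k] = 1 + min over i with p[i]+r[k−i]=r[k] of pieces[k−i].
pieces[7] = 2
pieces[8] = 1
pieces[9] = 2
pieces[10] = 2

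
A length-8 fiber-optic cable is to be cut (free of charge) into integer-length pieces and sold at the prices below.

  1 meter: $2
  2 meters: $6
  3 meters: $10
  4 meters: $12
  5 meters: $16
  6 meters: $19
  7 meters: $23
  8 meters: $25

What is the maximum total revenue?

Consider every possible first cut. R[k] is the best of p[i]+R[k−i] over all sellable i≤k.
R[1] = 2
R[2] = max(2+2, 6+0) = 6
R[3] = max(2+6, 6+2, 10+0) = 10
R[4] = max(2+10, 6+6, 10+2, 12+0) = 12
R[5] = max(2+12, 6+10, 10+6, 12+2, 16+0) = 16
R[6] = max(2+16, 6+12, 10+10, 12+6, 16+2, 19+0) = 20
R[7] = max(2+20, 6+16, 10+12, …, 19+2, 23+0) = 23
R[8] = max(2+23, 6+20, 10+16, …, 23+2, 25+0) = 26
One optimal cutting: 3 + 3 + 2 → $10 + $10 + $6 = $26.

26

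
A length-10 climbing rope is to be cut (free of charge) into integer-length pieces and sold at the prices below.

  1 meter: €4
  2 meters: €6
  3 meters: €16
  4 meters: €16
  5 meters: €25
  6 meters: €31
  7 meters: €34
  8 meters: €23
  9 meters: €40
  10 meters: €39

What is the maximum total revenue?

Let R[k] be the best obtainable value from length k. For each k, try every first piece i and keep the best of price[i] + R[k−i].
R[1] = 4
R[2] = 8  (first piece 1, then R[1]=4)
R[3] = 16
R[4] = 20  (first piece 1, then R[3]=16)
R[5] = 25
R[6] = 32  (first piece 3, then R[3]=16)
R[7] = 36  (first piece 1, then R[6]=32)
R[8] = 41  (first piece 3, then R[5]=25)
R[9] = 48  (first piece 3, then R[6]=32)
R[10] = 52  (first piece 1, then R[9]=48)
One optimal cutting: 3 + 3 + 3 + 1 → €16 + €16 + €16 + €4 = €52.

52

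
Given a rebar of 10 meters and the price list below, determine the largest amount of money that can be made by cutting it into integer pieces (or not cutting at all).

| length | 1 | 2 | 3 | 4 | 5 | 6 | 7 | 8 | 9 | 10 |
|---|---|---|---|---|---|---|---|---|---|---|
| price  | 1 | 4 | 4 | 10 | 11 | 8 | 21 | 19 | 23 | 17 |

26

Let best[k] be the best obtainable value from length k. For each k, try every first piece i and keep the best of price[i] + best[k−i].
best[1] = 1
best[2] = 4
best[3] = 5  (first piece 1, then best[2]=4)
best[4] = 10
best[5] = 11  (first piece 1, then best[4]=10)
best[6] = 14  (first piece 2, then best[4]=10)
best[7] = 21
best[8] = 22  (first piece 1, then best[7]=21)
best[9] = 25  (first piece 2, then best[7]=21)
best[10] = 26  (first piece 1, then best[9]=25)
One optimal cutting: 7 + 2 + 1 → ₹21 + ₹4 + ₹1 = ₹26.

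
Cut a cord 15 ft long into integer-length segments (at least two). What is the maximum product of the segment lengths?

243

Fill g[k] for k=2..15: at each k try every first piece i and multiply by the better of (k−i) uncut or g[k−i].
Small cases: g[2]=1, g[3]=2, g[4]=4, g[5]=6, g[6]=9, g[7]=12.
g[8] = max(1×12, 2×9, 3×6, …, 6×2, 7×1) = 18
g[9] = max(1×18, 2×12, 3×9, …, 7×2, 8×1) = 27
g[10] = max(1×27, 2×18, 3×12, …, 8×2, 9×1) = 36
g[11] = max(1×36, 2×27, 3×18, …, 9×2, 10×1) = 54
g[12] = max(1×54, 2×36, 3×27, …, 10×2, 11×1) = 81
g[13] = max(1×81, 2×54, 3×36, …, 11×2, 12×1) = 108
g[14] = max(1×108, 2×81, 3×54, …, 12×2, 13×1) = 162
g[15] = max(1×162, 2×108, 3×81, …, 13×2, 14×1) = 243
One optimal split: 3 + 3 + 3 + 3 + 3; product 3×3×3×3×3 = 243.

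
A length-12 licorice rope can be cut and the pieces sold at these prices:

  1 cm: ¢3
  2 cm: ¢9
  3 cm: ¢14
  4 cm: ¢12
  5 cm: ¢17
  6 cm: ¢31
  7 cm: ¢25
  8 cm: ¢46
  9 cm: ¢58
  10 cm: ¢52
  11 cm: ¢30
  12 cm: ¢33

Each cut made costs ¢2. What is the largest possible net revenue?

Build v[k] bottom-up: v[k] = max over allowed piece i of (p[i] + v[k−i]) − 2 per cut.
v[1] = 3
v[2] = 9
v[3] = 14
v[4] = 16  (first piece 2, then v[2]=9)
v[5] = 21  (first piece 2, then v[3]=14)
v[6] = 31
v[7] = 32  (first piece 1, then v[6]=31)
v[8] = 46
v[9] = 58
v[10] = 59  (first piece 1, then v[9]=58)
v[11] = 65  (first piece 2, then v[9]=58)
v[12] = 70  (first piece 3, then v[9]=58)
One optimal plan: pieces 9 + 3 (1 cut) → ¢72 − ¢2 = ¢70.

70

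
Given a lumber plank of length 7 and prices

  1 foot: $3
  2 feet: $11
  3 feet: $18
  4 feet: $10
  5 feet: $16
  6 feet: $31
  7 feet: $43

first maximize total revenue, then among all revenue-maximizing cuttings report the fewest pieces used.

1

Let r[k] be the best obtainable value from length k. For each k, try every first piece i and keep the best of price[i] + r[k−i].
r[1] = 3
r[2] = 11
r[3] = 18
r[4] = 22  (first piece 2, then r[2]=11)
r[5] = 29  (first piece 2, then r[3]=18)
r[6] = 36  (first piece 3, then r[3]=18)
r[7] = 43
Maximum revenue is $43.
Now minimize piece count subject to staying optimal: for each k, pieces[k] = 1 + min over i with p[i]+r[k−i]=r[k] of pieces[k−i].
pieces[4] = 2
pieces[5] = 2
pieces[6] = 2
pieces[7] = 1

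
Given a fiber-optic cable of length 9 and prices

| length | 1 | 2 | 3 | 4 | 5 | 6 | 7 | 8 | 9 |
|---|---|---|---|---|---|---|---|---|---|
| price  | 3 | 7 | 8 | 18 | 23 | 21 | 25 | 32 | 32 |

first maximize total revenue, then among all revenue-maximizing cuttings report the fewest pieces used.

2

Let r[k] be the best obtainable value from length k. For each k, try every first piece i and keep the best of price[i] + r[k−i].
r[1] = 3
r[2] = 7
r[3] = 10  (first piece 1, then r[2]=7)
r[4] = 18
r[5] = 23
r[6] = 26  (first piece 1, then r[5]=23)
r[7] = 30  (first piece 2, then r[5]=23)
r[8] = 36  (first piece 4, then r[4]=18)
r[9] = 41  (first piece 4, then r[5]=23)
Maximum revenue is $41.
Now minimize piece count subject to staying optimal: for each k, pieces[k] = 1 + min over i with p[i]+r[k−i]=r[k] of pieces[k−i].
pieces[6] = 2
pieces[7] = 2
pieces[8] = 2
pieces[9] = 2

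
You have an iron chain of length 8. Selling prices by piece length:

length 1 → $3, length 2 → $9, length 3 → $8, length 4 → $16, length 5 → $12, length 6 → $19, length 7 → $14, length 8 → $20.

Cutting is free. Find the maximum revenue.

36

Let r[k] be the best obtainable value from length k. For each k, try every first piece i and keep the best of price[i] + r[k−i].
r[1] = 3
r[2] = 9
r[3] = 12  (first piece 1, then r[2]=9)
r[4] = 18  (first piece 2, then r[2]=9)
r[5] = 21  (first piece 1, then r[4]=18)
r[6] = 27  (first piece 2, then r[4]=18)
r[7] = 30  (first piece 1, then r[6]=27)
r[8] = 36  (first piece 2, then r[6]=27)
One optimal cutting: 2 + 2 + 2 + 2 → $9 + $9 + $9 + $9 = $36.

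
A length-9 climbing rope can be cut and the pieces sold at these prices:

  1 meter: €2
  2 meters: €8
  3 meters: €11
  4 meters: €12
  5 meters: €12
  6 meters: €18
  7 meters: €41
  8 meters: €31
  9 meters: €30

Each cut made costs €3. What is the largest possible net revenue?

Let r[k] be the best obtainable value from length k. For each k, try every first piece i and keep the best of price[i] + r[k−i] minus the 3 cut fee when i<k.
r[1] = 2
r[2] = max(2+2-3, 8+0) = 8
r[3] = max(2+8-3, 8+2-3, 11+0) = 11
r[4] = max(2+11-3, 8+8-3, 11+2-3, 12+0) = 13
r[5] = max(2+13-3, 8+11-3, 11+8-3, 12+2-3, 12+0) = 16
r[6] = max(2+16-3, 8+13-3, 11+11-3, 12+8-3, 12+2-3, 18+0) = 19
r[7] = max(2+19-3, 8+16-3, 11+13-3, …, 18+2-3, 41+0) = 41
r[8] = max(2+41-3, 8+19-3, 11+16-3, …, 41+2-3, 31+0) = 40
r[9] = max(2+40-3, 8+41-3, 11+19-3, …, 31+2-3, 30+0) = 46
One optimal plan: pieces 7 + 2 (1 cut) → €49 − €3 = €46.

46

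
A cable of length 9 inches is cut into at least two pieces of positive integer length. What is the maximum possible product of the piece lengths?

27

Fill g[k] for k=2..9: at each k try every first piece i and multiply by the better of (k−i) uncut or g[k−i].
g[2] = 1*max(1,0) = 1*1 = 1
g[3] = 1*max(2,1) = 1*2 = 2
g[4] = 2*max(2,1) = 2*2 = 4
g[5] = 2*max(3,2) = 2*3 = 6
g[6] = 3*max(3,2) = 3*3 = 9
g[7] = 2*max(5,6) = 2*6 = 12
g[8] = 2*max(6,9) = 2*9 = 18
g[9] = 3*max(6,9) = 3*9 = 27
One optimal split: 3 + 3 + 3; product 3*3*3 = 27.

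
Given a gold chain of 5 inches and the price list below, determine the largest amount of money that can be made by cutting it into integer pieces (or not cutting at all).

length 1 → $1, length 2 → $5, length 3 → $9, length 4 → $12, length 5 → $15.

Build v[k] bottom-up: v[k] = max over allowed piece i of (p[i] + v[k−i]).
v[1] = 1
v[2] = 5
v[3] = 9
v[4] = 12
v[5] = 15
Best is to sell the whole 5-inch piece uncut for $15.

15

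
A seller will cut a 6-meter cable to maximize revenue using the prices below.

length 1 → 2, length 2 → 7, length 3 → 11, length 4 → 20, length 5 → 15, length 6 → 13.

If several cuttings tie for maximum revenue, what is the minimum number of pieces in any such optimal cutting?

Let r[k] be the best obtainable value from length k. For each k, try every first piece i and keep the best of price[i] + r[k−i].
r[1] = 2
r[2] = max(2+2, 7+0) = 7
r[3] = max(2+7, 7+2, 11+0) = 11
r[4] = max(2+11, 7+7, 11+2, 20+0) = 20
r[5] = max(2+20, 7+11, 11+7, 20+2, 15+0) = 22
r[6] = max(2+22, 7+20, 11+11, 20+7, 15+2, 13+0) = 27
Maximum revenue is 27.
Now minimize piece count subject to staying optimal: for each k, pieces[k] = 1 + min over i with p[i]+r[k−i]=r[k] of pieces[k−i].
pieces[3] = 1
pieces[4] = 1
pieces[5] = 2
pieces[6] = 2

2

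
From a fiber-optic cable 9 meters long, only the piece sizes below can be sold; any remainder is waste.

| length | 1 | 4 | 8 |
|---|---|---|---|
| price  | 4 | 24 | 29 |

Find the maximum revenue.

52

Consider every possible first cut. r[k] is the best of p[i]+r[k−i] over all sellable i≤k.
r[1] = 4
r[2] = 8  (first piece 1, then r[1]=4)
r[3] = 12  (first piece 1, then r[2]=8)
r[4] = 24
r[5] = 28  (first piece 1, then r[4]=24)
r[6] = 32  (first piece 1, then r[5]=28)
r[7] = 36  (first piece 1, then r[6]=32)
r[8] = 48  (first piece 4, then r[4]=24)
r[9] = 52  (first piece 1, then r[8]=48)
One optimal cutting: 4 + 4 + 1 → $52.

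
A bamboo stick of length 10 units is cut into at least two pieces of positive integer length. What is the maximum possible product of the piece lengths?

Define m[k] = max over 1≤i<k of i · max(k−i, m[k−i]); the inner max lets the remainder stay uncut if that's better.
m[2] = 1·max(1,0) = 1·1 = 1
m[3] = max(1·2, 2·1) = 2
m[4] = max(1·3, 2·2, 3·1) = 4
m[5] = max(1·4, 2·3, 3·2, 4·1) = 6
m[6] = max(1·6, 2·4, 3·3, 4·2, 5·1) = 9
m[7] = max(1·9, 2·6, 3·4, 4·3, 5·2, 6·1) = 12
m[8] = max(1·12, 2·9, 3·6, …, 6·2, 7·1) = 18
m[9] = max(1·18, 2·12, 3·9, …, 7·2, 8·1) = 27
m[10] = max(1·27, 2·18, 3·12, …, 8·2, 9·1) = 36
One optimal split: 3 + 3 + 2 + 2; product 3·3·2·2 = 36.

36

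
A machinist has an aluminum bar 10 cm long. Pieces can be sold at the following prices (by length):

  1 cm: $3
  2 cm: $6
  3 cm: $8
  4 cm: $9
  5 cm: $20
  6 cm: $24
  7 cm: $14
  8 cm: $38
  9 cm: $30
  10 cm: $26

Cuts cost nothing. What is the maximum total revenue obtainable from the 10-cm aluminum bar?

Build r[k] bottom-up: r[k] = max over allowed piece i of (p[i] + r[k−i]).
r[1] = 3
r[2] = 6  (first piece 1, then r[1]=3)
r[3] = 9  (first piece 1, then r[2]=6)
r[4] = 12  (first piece 1, then r[3]=9)
r[5] = 20
r[6] = 24
r[7] = 27  (first piece 1, then r[6]=24)
r[8] = 38
r[9] = 41  (first piece 1, then r[8]=38)
r[10] = 44  (first piece 1, then r[9]=41)
One optimal cutting: 8 + 1 + 1 → $38 + $3 + $3 = $44.

44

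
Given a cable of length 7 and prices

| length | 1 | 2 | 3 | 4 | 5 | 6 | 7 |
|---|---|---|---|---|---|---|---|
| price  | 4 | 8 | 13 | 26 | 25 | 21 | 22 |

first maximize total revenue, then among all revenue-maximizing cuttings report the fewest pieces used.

2

Consider every possible first cut. r[k] is the best of p[i]+r[k−i] over all sellable i≤k.
r[1] = 4
r[2] = max(4+4, 8+0) = 8
r[3] = max(4+8, 8+4, 13+0) = 13
r[4] = max(4+13, 8+8, 13+4, 26+0) = 26
r[5] = max(4+26, 8+13, 13+8, 26+4, 25+0) = 30
r[6] = max(4+30, 8+26, 13+13, 26+8, 25+4, 21+0) = 34
r[7] = max(4+34, 8+30, 13+26, …, 21+4, 22+0) = 39
Maximum revenue is $39.
Now minimize piece count subject to staying optimal: for each k, pieces[k] = 1 + min over i with p[i]+r[k−i]=r[k] of pieces[k−i].
pieces[4] = 1
pieces[5] = 2
pieces[6] = 2
pieces[7] = 2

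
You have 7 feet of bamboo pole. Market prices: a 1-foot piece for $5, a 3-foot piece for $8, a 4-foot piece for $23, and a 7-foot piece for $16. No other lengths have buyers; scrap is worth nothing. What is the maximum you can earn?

38

Build best[k] bottom-up: best[k] = max over allowed piece i of (p[i] + best[k−i]).
best[1] = 5
best[2] = 10  (first piece 1, then best[1]=5)
best[3] = max(5+10, 8+0) = 15
best[4] = max(5+15, 8+5, 23+0) = 23
best[5] = max(5+23, 8+10, 23+5) = 28
best[6] = max(5+28, 8+15, 23+10) = 33
best[7] = max(5+33, 8+23, 23+15, 16+0) = 38
One optimal cutting: 4 + 1 + 1 + 1 → $38.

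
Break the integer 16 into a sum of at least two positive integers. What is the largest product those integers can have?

324

Fill P[k] for k=2..16: at each k try every first piece i and multiply by the better of (k−i) uncut or P[k−i].
P[2] = 1*max(1,0) = 1*1 = 1
P[3] = max(1*2, 2*1) = 2
P[4] = max(1*3, 2*2, 3*1) = 4
P[5] = max(1*4, 2*3, 3*2, 4*1) = 6
P[6] = max(1*6, 2*4, 3*3, 4*2, 5*1) = 9
P[7] = max(1*9, 2*6, 3*4, 4*3, 5*2, 6*1) = 12
P[8] = max(1*12, 2*9, 3*6, …, 6*2, 7*1) = 18
P[9] = max(1*18, 2*12, 3*9, …, 7*2, 8*1) = 27
P[10] = max(1*27, 2*18, 3*12, …, 8*2, 9*1) = 36
P[11] = max(1*36, 2*27, 3*18, …, 9*2, 10*1) = 54
P[12] = max(1*54, 2*36, 3*27, …, 10*2, 11*1) = 81
P[13] = max(1*81, 2*54, 3*36, …, 11*2, 12*1) = 108
P[14] = max(1*108, 2*81, 3*54, …, 12*2, 13*1) = 162
P[15] = max(1*162, 2*108, 3*81, …, 13*2, 14*1) = 243
P[16] = max(1*243, 2*162, 3*108, …, 14*2, 15*1) = 324
One optimal split: 3 + 3 + 3 + 3 + 2 + 2; product 3*3*3*3*2*2 = 324.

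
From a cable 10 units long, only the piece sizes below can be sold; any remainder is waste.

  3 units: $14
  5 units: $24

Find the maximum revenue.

Build r[k] bottom-up: r[k] = max over allowed piece i of (p[i] + r[k−i]).
r[1] = 0
r[2] = 0
r[3] = 14
r[4] = 14
r[5] = 24
r[6] = 28  (first piece 3, then r[3]=14)
r[7] = 28
r[8] = 38  (first piece 3, then r[5]=24)
r[9] = 42  (first piece 3, then r[6]=28)
r[10] = 48  (first piece 5, then r[5]=24)
One optimal cutting: 5 + 5 → $48.

48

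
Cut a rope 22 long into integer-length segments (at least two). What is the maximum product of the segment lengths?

2916

Fill f[k] for k=2..22: at each k try every first piece i and multiply by the better of (k−i) uncut or f[k−i].
Small cases: f[2]=1, f[3]=2, f[4]=4, f[5]=6, f[6]=9, f[7]=12, f[8]=18, f[9]=27, f[10]=36, f[11]=54, f[12]=81, f[13]=108, f[14]=162, f[15]=243, f[16]=324, f[17]=486.
f[18] = 3*max(15,243) = 3*243 = 729
f[19] = 2*max(17,486) = 2*486 = 972
f[20] = 2*max(18,729) = 2*729 = 1458
f[21] = 3*max(18,729) = 3*729 = 2187
f[22] = 2*max(20,1458) = 2*1458 = 2916
One optimal split: 3 + 3 + 3 + 3 + 3 + 3 + 2 + 2; product 3*3*3*3*3*3*2*2 = 2916.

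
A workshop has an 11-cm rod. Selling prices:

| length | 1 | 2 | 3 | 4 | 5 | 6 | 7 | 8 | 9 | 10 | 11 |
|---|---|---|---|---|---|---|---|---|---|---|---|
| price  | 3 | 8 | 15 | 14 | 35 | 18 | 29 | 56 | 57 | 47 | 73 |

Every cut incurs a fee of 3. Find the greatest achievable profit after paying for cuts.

Consider every possible first cut. r[k] is the best of p[i]+r[k−i] over all sellable i≤k, charging 3 whenever i<k.
r[1] = 3
r[2] = max(3+3-3, 8+0) = 8
r[3] = max(3+8-3, 8+3-3, 15+0) = 15
r[4] = max(3+15-3, 8+8-3, 15+3-3, 14+0) = 15
r[5] = max(3+15-3, 8+15-3, 15+8-3, 14+3-3, 35+0) = 35
r[6] = max(3+35-3, 8+15-3, 15+15-3, 14+8-3, 35+3-3, 18+0) = 35
r[7] = max(3+35-3, 8+35-3, 15+15-3, …, 18+3-3, 29+0) = 40
r[8] = max(3+40-3, 8+35-3, 15+35-3, …, 29+3-3, 56+0) = 56
r[9] = max(3+56-3, 8+40-3, 15+35-3, …, 56+3-3, 57+0) = 57
r[10] = max(3+57-3, 8+56-3, 15+40-3, …, 57+3-3, 47+0) = 67
r[11] = max(3+67-3, 8+57-3, 15+56-3, …, 47+3-3, 73+0) = 73
Best is to make no cuts and sell whole for 73.

73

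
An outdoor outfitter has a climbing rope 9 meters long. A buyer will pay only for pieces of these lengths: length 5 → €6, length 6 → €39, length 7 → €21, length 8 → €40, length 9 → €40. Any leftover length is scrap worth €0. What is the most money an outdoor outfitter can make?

40

Let f[k] be the best obtainable value from length k. For each k, try every first piece i and keep the best of price[i] + f[k−i].
f[1] = 0
f[2] = 0
f[3] = 0
f[4] = 0
f[5] = 6
f[6] = 39
f[7] = 39
f[8] = 40
f[9] = 40
One optimal cutting: pieces 8 with 1 meter of scrap → €40.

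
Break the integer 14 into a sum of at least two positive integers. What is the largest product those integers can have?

Define m[k] = max over 1≤i<k of i · max(k−i, m[k−i]); the inner max lets the remainder stay uncut if that's better.
m[2] = 1·max(1,0) = 1·1 = 1
m[3] = 1·max(2,1) = 1·2 = 2
m[4] = 2·max(2,1) = 2·2 = 4
m[5] = 2·max(3,2) = 2·3 = 6
m[6] = 3·max(3,2) = 3·3 = 9
m[7] = 2·max(5,6) = 2·6 = 12
m[8] = 2·max(6,9) = 2·9 = 18
m[9] = 3·max(6,9) = 3·9 = 27
m[10] = 2·max(8,18) = 2·18 = 36
m[11] = 2·max(9,27) = 2·27 = 54
m[12] = 3·max(9,27) = 3·27 = 81
m[13] = 2·max(11,54) = 2·54 = 108
m[14] = 2·max(12,81) = 2·81 = 162
One optimal split: 3 + 3 + 3 + 3 + 2; product 3·3·3·3·2 = 162.

162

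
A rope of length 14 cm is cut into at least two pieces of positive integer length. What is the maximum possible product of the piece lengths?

Let m[k] be the best product for length k (with at least one cut). For each first piece i, the rest contributes max(k−i, m[k−i]).
m[2] = 1·max(1,0) = 1·1 = 1
m[3] = 1·max(2,1) = 1·2 = 2
m[4] = 2·max(2,1) = 2·2 = 4
m[5] = 2·max(3,2) = 2·3 = 6
m[6] = 3·max(3,2) = 3·3 = 9
m[7] = 2·max(5,6) = 2·6 = 12
m[8] = 2·max(6,9) = 2·9 = 18
m[9] = 3·max(6,9) = 3·9 = 27
m[10] = 2·max(8,18) = 2·18 = 36
m[11] = 2·max(9,27) = 2·27 = 54
m[12] = 3·max(9,27) = 3·27 = 81
m[13] = 2·max(11,54) = 2·54 = 108
m[14] = 2·max(12,81) = 2·81 = 162
One optimal split: 3 + 3 + 3 + 3 + 2; product 3·3·3·3·2 = 162.

162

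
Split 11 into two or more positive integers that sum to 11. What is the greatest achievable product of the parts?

Fill prod[k] for k=2..11: at each k try every first piece i and multiply by the better of (k−i) uncut or prod[k−i].
Small cases: prod[2]=1, prod[3]=2, prod[4]=4.
prod[5] = 2×max(3,2) = 2×3 = 6
prod[6] = 3×max(3,2) = 3×3 = 9
prod[7] = 2×max(5,6) = 2×6 = 12
prod[8] = 2×max(6,9) = 2×9 = 18
prod[9] = 3×max(6,9) = 3×9 = 27
prod[10] = 2×max(8,18) = 2×18 = 36
prod[11] = 2×max(9,27) = 2×27 = 54
One optimal split: 3 + 3 + 3 + 2; product 3×3×3×2 = 54.

54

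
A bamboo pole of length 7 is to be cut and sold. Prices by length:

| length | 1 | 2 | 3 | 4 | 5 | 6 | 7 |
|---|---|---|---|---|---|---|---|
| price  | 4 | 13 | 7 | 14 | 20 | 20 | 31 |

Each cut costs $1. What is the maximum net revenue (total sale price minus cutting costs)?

40

Build r[k] bottom-up: r[k] = max over allowed piece i of (p[i] + r[k−i]) − 1 per cut.
r[1] = 4
r[2] = max(4+4-1, 13+0) = 13
r[3] = max(4+13-1, 13+4-1, 7+0) = 16
r[4] = max(4+16-1, 13+13-1, 7+4-1, 14+0) = 25
r[5] = max(4+25-1, 13+16-1, 7+13-1, 14+4-1, 20+0) = 28
r[6] = max(4+28-1, 13+25-1, 7+16-1, 14+13-1, 20+4-1, 20+0) = 37
r[7] = max(4+37-1, 13+28-1, 7+25-1, …, 20+4-1, 31+0) = 40
One optimal plan: pieces 2 + 2 + 2 + 1 (3 cuts) → $43 − $3 = $40.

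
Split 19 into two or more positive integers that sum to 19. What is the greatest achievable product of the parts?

Fill g[k] for k=2..19: at each k try every first piece i and multiply by the better of (k−i) uncut or g[k−i].
g[2] = 1·max(1,0) = 1·1 = 1
g[3] = max(1·2, 2·1) = 2
g[4] = max(1·3, 2·2, 3·1) = 4
g[5] = max(1·4, 2·3, 3·2, 4·1) = 6
g[6] = max(1·6, 2·4, 3·3, 4·2, 5·1) = 9
g[7] = max(1·9, 2·6, 3·4, 4·3, 5·2, 6·1) = 12
g[8] = max(1·12, 2·9, 3·6, …, 6·2, 7·1) = 18
g[9] = max(1·18, 2·12, 3·9, …, 7·2, 8·1) = 27
g[10] = max(1·27, 2·18, 3·12, …, 8·2, 9·1) = 36
g[11] = max(1·36, 2·27, 3·18, …, 9·2, 10·1) = 54
g[12] = max(1·54, 2·36, 3·27, …, 10·2, 11·1) = 81
g[13] = max(1·81, 2·54, 3·36, …, 11·2, 12·1) = 108
g[14] = max(1·108, 2·81, 3·54, …, 12·2, 13·1) = 162
g[15] = max(1·162, 2·108, 3·81, …, 13·2, 14·1) = 243
g[16] = max(1·243, 2·162, 3·108, …, 14·2, 15·1) = 324
g[17] = max(1·324, 2·243, 3·162, …, 15·2, 16·1) = 486
g[18] = max(1·486, 2·324, 3·243, …, 16·2, 17·1) = 729
g[19] = max(1·729, 2·486, 3·324, …, 17·2, 18·1) = 972
One optimal split: 3 + 3 + 3 + 3 + 3 + 2 + 2; product 3·3·3·3·3·2·2 = 972.

972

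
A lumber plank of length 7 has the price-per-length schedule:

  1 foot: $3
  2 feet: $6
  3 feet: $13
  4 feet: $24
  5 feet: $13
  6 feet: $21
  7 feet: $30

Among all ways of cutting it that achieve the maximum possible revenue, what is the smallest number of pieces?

2

Build r[k] bottom-up: r[k] = max over allowed piece i of (p[i] + r[k−i]).
r[1] = 3
r[2] = max(3+3, 6+0) = 6
r[3] = max(3+6, 6+3, 13+0) = 13
r[4] = max(3+13, 6+6, 13+3, 24+0) = 24
r[5] = max(3+24, 6+13, 13+6, 24+3, 13+0) = 27
r[6] = max(3+27, 6+24, 13+13, 24+6, 13+3, 21+0) = 30
r[7] = max(3+30, 6+27, 13+24, …, 21+3, 30+0) = 37
Maximum revenue is $37.
Now minimize piece count subject to staying optimal: for each k, pieces[k] = 1 + min over i with p[i]+r[k−i]=r[k] of pieces[k−i].
pieces[4] = 1
pieces[5] = 2
pieces[6] = 2
pieces[7] = 2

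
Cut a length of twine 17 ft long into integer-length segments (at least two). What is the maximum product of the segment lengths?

486

Fill f[k] for k=2..17: at each k try every first piece i and multiply by the better of (k−i) uncut or f[k−i].
Small cases: f[2]=1, f[3]=2, f[4]=4, f[5]=6, f[6]=9, f[7]=12, f[8]=18, f[9]=27, f[10]=36, f[11]=54.
f[12] = max(1×54, 2×36, 3×27, …, 10×2, 11×1) = 81
f[13] = max(1×81, 2×54, 3×36, …, 11×2, 12×1) = 108
f[14] = max(1×108, 2×81, 3×54, …, 12×2, 13×1) = 162
f[15] = max(1×162, 2×108, 3×81, …, 13×2, 14×1) = 243
f[16] = max(1×243, 2×162, 3×108, …, 14×2, 15×1) = 324
f[17] = max(1×324, 2×243, 3×162, …, 15×2, 16×1) = 486
One optimal split: 3 + 3 + 3 + 3 + 3 + 2; product 3×3×3×3×3×2 = 486.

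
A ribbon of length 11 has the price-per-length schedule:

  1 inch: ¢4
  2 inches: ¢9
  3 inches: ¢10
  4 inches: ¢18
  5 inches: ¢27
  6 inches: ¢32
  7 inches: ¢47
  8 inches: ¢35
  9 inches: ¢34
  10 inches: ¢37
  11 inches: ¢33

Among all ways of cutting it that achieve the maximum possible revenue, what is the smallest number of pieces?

Consider every possible first cut. r[k] is the best of p[i]+r[k−i] over all sellable i≤k.
r[1] = 4
r[2] = 9
r[3] = 13  (first piece 1, then r[2]=9)
r[4] = 18  (first piece 2, then r[2]=9)
r[5] = 27
r[6] = 32
r[7] = 47
r[8] = 51  (first piece 1, then r[7]=47)
r[9] = 56  (first piece 2, then r[7]=47)
r[10] = 60  (first piece 1, then r[9]=56)
r[11] = 65  (first piece 2, then r[9]=56)
Maximum revenue is ¢65.
Now minimize piece count subject to staying optimal: for each k, pieces[k] = 1 + min over i with p[i]+r[k−i]=r[k] of pieces[k−i].
pieces[8] = 2
pieces[9] = 2
pieces[10] = 3
pieces[11] = 2

2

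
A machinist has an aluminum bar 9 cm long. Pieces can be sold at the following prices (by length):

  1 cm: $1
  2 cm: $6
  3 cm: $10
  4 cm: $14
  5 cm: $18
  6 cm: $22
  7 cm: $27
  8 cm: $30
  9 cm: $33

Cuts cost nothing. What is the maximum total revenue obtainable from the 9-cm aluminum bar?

Let v[k] be the best obtainable value from length k. For each k, try every first piece i and keep the best of price[i] + v[k−i].
v[1] = 1
v[2] = max(1+1, 6+0) = 6
v[3] = max(1+6, 6+1, 10+0) = 10
v[4] = max(1+10, 6+6, 10+1, 14+0) = 14
v[5] = max(1+14, 6+10, 10+6, 14+1, 18+0) = 18
v[6] = max(1+18, 6+14, 10+10, 14+6, 18+1, 22+0) = 22
v[7] = max(1+22, 6+18, 10+14, …, 22+1, 27+0) = 27
v[8] = max(1+27, 6+22, 10+18, …, 27+1, 30+0) = 30
v[9] = max(1+30, 6+27, 10+22, …, 30+1, 33+0) = 33
One optimal cutting: 7 + 2 → $27 + $6 = $33.

33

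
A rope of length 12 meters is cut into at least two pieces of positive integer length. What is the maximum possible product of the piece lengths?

81

Let g[k] be the best product for length k (with at least one cut). For each first piece i, the rest contributes max(k−i, g[k−i]).
g[2] = 1·max(1,0) = 1·1 = 1
g[3] = 1·max(2,1) = 1·2 = 2
g[4] = 2·max(2,1) = 2·2 = 4
g[5] = 2·max(3,2) = 2·3 = 6
g[6] = 3·max(3,2) = 3·3 = 9
g[7] = 2·max(5,6) = 2·6 = 12
g[8] = 2·max(6,9) = 2·9 = 18
g[9] = 3·max(6,9) = 3·9 = 27
g[10] = 2·max(8,18) = 2·18 = 36
g[11] = 2·max(9,27) = 2·27 = 54
g[12] = 3·max(9,27) = 3·27 = 81
One optimal split: 3 + 3 + 3 + 3; product 3·3·3·3 = 81.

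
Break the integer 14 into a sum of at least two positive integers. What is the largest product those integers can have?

162

Fill g[k] for k=2..14: at each k try every first piece i and multiply by the better of (k−i) uncut or g[k−i].
Small cases: g[2]=1, g[3]=2, g[4]=4, g[5]=6, g[6]=9, g[7]=12, g[8]=18.
g[9] = 3*max(6,9) = 3*9 = 27
g[10] = 2*max(8,18) = 2*18 = 36
g[11] = 2*max(9,27) = 2*27 = 54
g[12] = 3*max(9,27) = 3*27 = 81
g[13] = 2*max(11,54) = 2*54 = 108
g[14] = 2*max(12,81) = 2*81 = 162
One optimal split: 3 + 3 + 3 + 3 + 2; product 3*3*3*3*2 = 162.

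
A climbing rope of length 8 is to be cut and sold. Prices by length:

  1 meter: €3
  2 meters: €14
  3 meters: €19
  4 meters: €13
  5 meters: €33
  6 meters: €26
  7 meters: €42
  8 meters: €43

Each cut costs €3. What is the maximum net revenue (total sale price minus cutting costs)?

Consider every possible first cut. net[k] is the best of p[i]+net[k−i] over all sellable i≤k, charging 3 whenever i<k.
net[1] = 3
net[2] = 14
net[3] = 19
net[4] = 25  (first piece 2, then net[2]=14)
net[5] = 33
net[6] = 36  (first piece 2, then net[4]=25)
net[7] = 44  (first piece 2, then net[5]=33)
net[8] = 49  (first piece 3, then net[5]=33)
One optimal plan: pieces 5 + 3 (1 cut) → €52 − €3 = €49.

49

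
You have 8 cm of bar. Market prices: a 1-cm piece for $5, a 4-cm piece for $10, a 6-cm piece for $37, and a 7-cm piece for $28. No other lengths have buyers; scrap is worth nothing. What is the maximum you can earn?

Consider every possible first cut. f[k] is the best of p[i]+f[k−i] over all sellable i≤k.
f[1] = 5
f[2] = 10  (first piece 1, then f[1]=5)
f[3] = 15  (first piece 1, then f[2]=10)
f[4] = 20  (first piece 1, then f[3]=15)
f[5] = 25  (first piece 1, then f[4]=20)
f[6] = 37
f[7] = 42  (first piece 1, then f[6]=37)
f[8] = 47  (first piece 1, then f[7]=42)
One optimal cutting: 6 + 1 + 1 → $47.

47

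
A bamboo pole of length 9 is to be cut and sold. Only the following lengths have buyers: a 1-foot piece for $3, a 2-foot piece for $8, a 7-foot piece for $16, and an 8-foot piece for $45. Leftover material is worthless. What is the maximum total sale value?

48

Build r[k] bottom-up: r[k] = max over allowed piece i of (p[i] + r[k−i]).
r[1] = 3
r[2] = max(3+3, 8+0) = 8
r[3] = max(3+8, 8+3) = 11
r[4] = max(3+11, 8+8) = 16
r[5] = max(3+16, 8+11) = 19
r[6] = max(3+19, 8+16) = 24
r[7] = max(3+24, 8+19, 16+0) = 27
r[8] = max(3+27, 8+24, 16+3, 45+0) = 45
r[9] = max(3+45, 8+27, 16+8, 45+3) = 48
One optimal cutting: 8 + 1 → $48.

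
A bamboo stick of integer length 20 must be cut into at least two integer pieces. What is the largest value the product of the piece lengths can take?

Define prod[k] = max over 1≤i<k of i · max(k−i, prod[k−i]); the inner max lets the remainder stay uncut if that's better.
prod[2] = 1*max(1,0) = 1*1 = 1
prod[3] = max(1*2, 2*1) = 2
prod[4] = max(1*3, 2*2, 3*1) = 4
prod[5] = max(1*4, 2*3, 3*2, 4*1) = 6
prod[6] = max(1*6, 2*4, 3*3, 4*2, 5*1) = 9
prod[7] = max(1*9, 2*6, 3*4, 4*3, 5*2, 6*1) = 12
prod[8] = max(1*12, 2*9, 3*6, …, 6*2, 7*1) = 18
prod[9] = max(1*18, 2*12, 3*9, …, 7*2, 8*1) = 27
prod[10] = max(1*27, 2*18, 3*12, …, 8*2, 9*1) = 36
prod[11] = max(1*36, 2*27, 3*18, …, 9*2, 10*1) = 54
prod[12] = max(1*54, 2*36, 3*27, …, 10*2, 11*1) = 81
prod[13] = max(1*81, 2*54, 3*36, …, 11*2, 12*1) = 108
prod[14] = max(1*108, 2*81, 3*54, …, 12*2, 13*1) = 162
prod[15] = max(1*162, 2*108, 3*81, …, 13*2, 14*1) = 243
prod[16] = max(1*243, 2*162, 3*108, …, 14*2, 15*1) = 324
prod[17] = max(1*324, 2*243, 3*162, …, 15*2, 16*1) = 486
prod[18] = max(1*486, 2*324, 3*243, …, 16*2, 17*1) = 729
prod[19] = max(1*729, 2*486, 3*324, …, 17*2, 18*1) = 972
prod[20] = max(1*972, 2*729, 3*486, …, 18*2, 19*1) = 1458
One optimal split: 3 + 3 + 3 + 3 + 3 + 3 + 2; product 3*3*3*3*3*3*2 = 1458.

1458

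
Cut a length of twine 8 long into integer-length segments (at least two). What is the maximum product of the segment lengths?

Fill prod[k] for k=2..8: at each k try every first piece i and multiply by the better of (k−i) uncut or prod[k−i].
prod[2] = 1·max(1,0) = 1·1 = 1
prod[3] = 1·max(2,1) = 1·2 = 2
prod[4] = 2·max(2,1) = 2·2 = 4
prod[5] = 2·max(3,2) = 2·3 = 6
prod[6] = 3·max(3,2) = 3·3 = 9
prod[7] = 2·max(5,6) = 2·6 = 12
prod[8] = 2·max(6,9) = 2·9 = 18
One optimal split: 3 + 3 + 2; product 3·3·2 = 18.

18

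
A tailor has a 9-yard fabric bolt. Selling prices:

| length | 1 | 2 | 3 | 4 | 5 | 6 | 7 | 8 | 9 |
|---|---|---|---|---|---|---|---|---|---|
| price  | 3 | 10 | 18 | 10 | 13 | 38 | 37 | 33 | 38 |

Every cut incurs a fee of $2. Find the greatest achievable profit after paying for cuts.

Let v[k] be the best obtainable value from length k. For each k, try every first piece i and keep the best of price[i] + v[k−i] minus the 2 cut fee when i<k.
v[1] = 3
v[2] = max(3+3-2, 10+0) = 10
v[3] = max(3+10-2, 10+3-2, 18+0) = 18
v[4] = max(3+18-2, 10+10-2, 18+3-2, 10+0) = 19
v[5] = max(3+19-2, 10+18-2, 18+10-2, 10+3-2, 13+0) = 26
v[6] = max(3+26-2, 10+19-2, 18+18-2, 10+10-2, 13+3-2, 38+0) = 38
v[7] = max(3+38-2, 10+26-2, 18+19-2, …, 38+3-2, 37+0) = 39
v[8] = max(3+39-2, 10+38-2, 18+26-2, …, 37+3-2, 33+0) = 46
v[9] = max(3+46-2, 10+39-2, 18+38-2, …, 33+3-2, 38+0) = 54
One optimal plan: pieces 6 + 3 (1 cut) → $56 − $2 = $54.

54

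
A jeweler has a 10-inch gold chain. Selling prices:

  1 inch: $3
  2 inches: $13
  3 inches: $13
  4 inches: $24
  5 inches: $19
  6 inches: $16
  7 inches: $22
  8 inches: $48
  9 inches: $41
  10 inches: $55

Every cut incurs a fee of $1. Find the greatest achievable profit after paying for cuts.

61

Build net[k] bottom-up: net[k] = max over allowed piece i of (p[i] + net[k−i]) − 1 per cut.
net[1] = 3
net[2] = max(3+3-1, 13+0) = 13
net[3] = max(3+13-1, 13+3-1, 13+0) = 15
net[4] = max(3+15-1, 13+13-1, 13+3-1, 24+0) = 25
net[5] = max(3+25-1, 13+15-1, 13+13-1, 24+3-1, 19+0) = 27
net[6] = max(3+27-1, 13+25-1, 13+15-1, 24+13-1, 19+3-1, 16+0) = 37
net[7] = max(3+37-1, 13+27-1, 13+25-1, …, 16+3-1, 22+0) = 39
net[8] = max(3+39-1, 13+37-1, 13+27-1, …, 22+3-1, 48+0) = 49
net[9] = max(3+49-1, 13+39-1, 13+37-1, …, 48+3-1, 41+0) = 51
net[10] = max(3+51-1, 13+49-1, 13+39-1, …, 41+3-1, 55+0) = 61
One optimal plan: pieces 2 + 2 + 2 + 2 + 2 (4 cuts) → $65 − $4 = $61.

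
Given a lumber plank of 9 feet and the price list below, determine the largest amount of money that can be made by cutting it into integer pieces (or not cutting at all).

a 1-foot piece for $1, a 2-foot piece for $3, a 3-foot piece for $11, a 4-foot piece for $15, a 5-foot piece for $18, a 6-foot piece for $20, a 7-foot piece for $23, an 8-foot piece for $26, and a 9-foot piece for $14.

33

Build r[k] bottom-up: r[k] = max over allowed piece i of (p[i] + r[k−i]).
r[1] = 1
r[2] = 3
r[3] = 11
r[4] = 15
r[5] = 18
r[6] = 22  (first piece 3, then r[3]=11)
r[7] = 26  (first piece 3, then r[4]=15)
r[8] = 30  (first piece 4, then r[4]=15)
r[9] = 33  (first piece 3, then r[6]=22)
One optimal cutting: 3 + 3 + 3 → $11 + $11 + $11 = $33.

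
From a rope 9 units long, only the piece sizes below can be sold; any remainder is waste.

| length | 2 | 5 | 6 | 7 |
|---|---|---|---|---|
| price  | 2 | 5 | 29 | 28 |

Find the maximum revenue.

Build r[k] bottom-up: r[k] = max over allowed piece i of (p[i] + r[k−i]).
r[1] = 0
r[2] = 2
r[3] = 2
r[4] = 4  (first piece 2, then r[2]=2)
r[5] = max(2+2, 5+0) = 5
r[6] = max(2+4, 5+0, 29+0) = 29
r[7] = max(2+5, 5+2, 29+0, 28+0) = 29
r[8] = max(2+29, 5+2, 29+2, 28+0) = 31
r[9] = max(2+29, 5+4, 29+2, 28+2) = 31
One optimal cutting: pieces 6 + 2 with 1 unit of scrap → €31.

31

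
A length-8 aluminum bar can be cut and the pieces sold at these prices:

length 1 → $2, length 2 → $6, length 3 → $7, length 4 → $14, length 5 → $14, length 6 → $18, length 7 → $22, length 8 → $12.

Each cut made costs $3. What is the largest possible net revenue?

Consider every possible first cut. v[k] is the best of p[i]+v[k−i] over all sellable i≤k, charging 3 whenever i<k.
v[1] = 2
v[2] = 6
v[3] = 7
v[4] = 14
v[5] = 14
v[6] = 18
v[7] = 22
v[8] = 25  (first piece 4, then v[4]=14)
One optimal plan: pieces 4 + 4 (1 cut) → $28 − $3 = $25.

25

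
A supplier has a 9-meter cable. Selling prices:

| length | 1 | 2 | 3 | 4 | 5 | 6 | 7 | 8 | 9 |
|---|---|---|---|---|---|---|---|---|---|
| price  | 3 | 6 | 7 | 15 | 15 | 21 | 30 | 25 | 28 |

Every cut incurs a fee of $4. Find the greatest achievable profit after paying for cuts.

Let net[k] be the best obtainable value from length k. For each k, try every first piece i and keep the best of price[i] + net[k−i] minus the 4 cut fee when i<k.
net[1] = 3
net[2] = max(3+3-4, 6+0) = 6
net[3] = max(3+6-4, 6+3-4, 7+0) = 7
net[4] = max(3+7-4, 6+6-4, 7+3-4, 15+0) = 15
net[5] = max(3+15-4, 6+7-4, 7+6-4, 15+3-4, 15+0) = 15
net[6] = max(3+15-4, 6+15-4, 7+7-4, 15+6-4, 15+3-4, 21+0) = 21
net[7] = max(3+21-4, 6+15-4, 7+15-4, …, 21+3-4, 30+0) = 30
net[8] = max(3+30-4, 6+21-4, 7+15-4, …, 30+3-4, 25+0) = 29
net[9] = max(3+29-4, 6+30-4, 7+21-4, …, 25+3-4, 28+0) = 32
One optimal plan: pieces 7 + 2 (1 cut) → $36 − $4 = $32.

32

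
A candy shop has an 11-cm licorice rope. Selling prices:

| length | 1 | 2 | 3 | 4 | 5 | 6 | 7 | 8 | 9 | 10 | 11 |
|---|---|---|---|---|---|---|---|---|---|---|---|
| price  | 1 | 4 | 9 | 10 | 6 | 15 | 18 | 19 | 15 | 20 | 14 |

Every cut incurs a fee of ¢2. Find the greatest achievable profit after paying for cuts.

26

Consider every possible first cut. v[k] is the best of p[i]+v[k−i] over all sellable i≤k, charging 2 whenever i<k.
v[1] = 1
v[2] = max(1+1-2, 4+0) = 4
v[3] = max(1+4-2, 4+1-2, 9+0) = 9
v[4] = max(1+9-2, 4+4-2, 9+1-2, 10+0) = 10
v[5] = max(1+10-2, 4+9-2, 9+4-2, 10+1-2, 6+0) = 11
v[6] = max(1+11-2, 4+10-2, 9+9-2, 10+4-2, 6+1-2, 15+0) = 16
v[7] = max(1+16-2, 4+11-2, 9+10-2, …, 15+1-2, 18+0) = 18
v[8] = max(1+18-2, 4+16-2, 9+11-2, …, 18+1-2, 19+0) = 19
v[9] = max(1+19-2, 4+18-2, 9+16-2, …, 19+1-2, 15+0) = 23
v[10] = max(1+23-2, 4+19-2, 9+18-2, …, 15+1-2, 20+0) = 25
v[11] = max(1+25-2, 4+23-2, 9+19-2, …, 20+1-2, 14+0) = 26
One optimal plan: pieces 8 + 3 (1 cut) → ¢28 − ¢2 = ¢26.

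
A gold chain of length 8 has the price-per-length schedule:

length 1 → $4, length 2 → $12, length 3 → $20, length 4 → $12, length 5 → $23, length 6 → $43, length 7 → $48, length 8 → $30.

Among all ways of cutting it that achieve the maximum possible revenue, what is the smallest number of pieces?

Let r[k] be the best obtainable value from length k. For each k, try every first piece i and keep the best of price[i] + r[k−i].
r[1] = 4
r[2] = max(4+4, 12+0) = 12
r[3] = max(4+12, 12+4, 20+0) = 20
r[4] = max(4+20, 12+12, 20+4, 12+0) = 24
r[5] = max(4+24, 12+20, 20+12, 12+4, 23+0) = 32
r[6] = max(4+32, 12+24, 20+20, 12+12, 23+4, 43+0) = 43
r[7] = max(4+43, 12+32, 20+24, …, 43+4, 48+0) = 48
r[8] = max(4+48, 12+43, 20+32, …, 48+4, 30+0) = 55
Maximum revenue is $55.
Now minimize piece count subject to staying optimal: for each k, pieces[k] = 1 + min over i with p[i]+r[k−i]=r[k] of pieces[k−i].
pieces[5] = 2
pieces[6] = 1
pieces[7] = 1
pieces[8] = 2

2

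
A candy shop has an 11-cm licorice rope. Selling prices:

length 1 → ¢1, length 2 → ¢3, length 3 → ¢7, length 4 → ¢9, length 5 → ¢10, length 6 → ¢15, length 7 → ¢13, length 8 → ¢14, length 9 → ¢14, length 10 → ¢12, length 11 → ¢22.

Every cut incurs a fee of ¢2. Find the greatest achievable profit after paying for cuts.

Build net[k] bottom-up: net[k] = max over allowed piece i of (p[i] + net[k−i]) − 2 per cut.
net[1] = 1
net[2] = 3
net[3] = 7
net[4] = 9
net[5] = 10
net[6] = 15
net[7] = 14  (first piece 1, then net[6]=15)
net[8] = 16  (first piece 2, then net[6]=15)
net[9] = 20  (first piece 3, then net[6]=15)
net[10] = 22  (first piece 4, then net[6]=15)
net[11] = 23  (first piece 5, then net[6]=15)
One optimal plan: pieces 6 + 5 (1 cut) → ¢25 − ¢2 = ¢23.

23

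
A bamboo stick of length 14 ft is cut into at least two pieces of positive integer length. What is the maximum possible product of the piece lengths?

Fill prod[k] for k=2..14: at each k try every first piece i and multiply by the better of (k−i) uncut or prod[k−i].
Small cases: prod[2]=1, prod[3]=2, prod[4]=4, prod[5]=6, prod[6]=9.
prod[7] = 2·max(5,6) = 2·6 = 12
prod[8] = 2·max(6,9) = 2·9 = 18
prod[9] = 3·max(6,9) = 3·9 = 27
prod[10] = 2·max(8,18) = 2·18 = 36
prod[11] = 2·max(9,27) = 2·27 = 54
prod[12] = 3·max(9,27) = 3·27 = 81
prod[13] = 2·max(11,54) = 2·54 = 108
prod[14] = 2·max(12,81) = 2·81 = 162
One optimal split: 3 + 3 + 3 + 3 + 2; product 3·3·3·3·2 = 162.

162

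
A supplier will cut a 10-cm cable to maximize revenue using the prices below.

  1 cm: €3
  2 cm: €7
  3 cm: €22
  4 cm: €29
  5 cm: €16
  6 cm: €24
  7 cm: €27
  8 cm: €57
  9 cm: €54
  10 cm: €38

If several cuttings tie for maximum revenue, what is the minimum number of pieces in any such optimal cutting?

3

Build r[k] bottom-up: r[k] = max over allowed piece i of (p[i] + r[k−i]).
r[1] = 3
r[2] = max(3+3, 7+0) = 7
r[3] = max(3+7, 7+3, 22+0) = 22
r[4] = max(3+22, 7+7, 22+3, 29+0) = 29
r[5] = max(3+29, 7+22, 22+7, 29+3, 16+0) = 32
r[6] = max(3+32, 7+29, 22+22, 29+7, 16+3, 24+0) = 44
r[7] = max(3+44, 7+32, 22+29, …, 24+3, 27+0) = 51
r[8] = max(3+51, 7+44, 22+32, …, 27+3, 57+0) = 58
r[9] = max(3+58, 7+51, 22+44, …, 57+3, 54+0) = 66
r[10] = max(3+66, 7+58, 22+51, …, 54+3, 38+0) = 73
Maximum revenue is €73.
Now minimize piece count subject to staying optimal: for each k, pieces[k] = 1 + min over i with p[i]+r[k−i]=r[k] of pieces[k−i].
pieces[7] = 2
pieces[8] = 2
pieces[9] = 3
pieces[10] = 3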